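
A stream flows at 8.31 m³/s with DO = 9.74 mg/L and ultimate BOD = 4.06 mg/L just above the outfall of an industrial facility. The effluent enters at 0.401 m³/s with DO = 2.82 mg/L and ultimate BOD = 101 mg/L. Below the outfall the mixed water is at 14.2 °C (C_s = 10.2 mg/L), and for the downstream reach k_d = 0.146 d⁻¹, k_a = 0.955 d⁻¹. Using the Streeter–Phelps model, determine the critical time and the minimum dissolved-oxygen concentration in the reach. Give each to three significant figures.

Mixed DO = (8.31×9.74 + 0.401×2.82)/(8.31+0.401) = 82.07/8.711 = 9.421 mg/L.
Mixed L₀ = (8.31×4.06 + 0.401×101)/(8.711) = 74.24/8.711 = 8.523 mg/L.
Initial deficit D₀ = C_s − DO₀ = 10.2 − 9.421 = 0.7786 mg/L.
t_c = (1/0.8090) ln[(0.955/0.146)(1 − 0.7786×0.8090/(0.146×8.523))] = 1.236 × ln(3.230) = 1.449 d.
D_c = (0.146/0.955) × 8.523 × e^(−0.146×1.449) = 0.1529 × 8.523 × 0.8093 = 1.054 mg/L.
Minimum DO = 10.2 − 1.054 = 9.146 mg/L.

t_c ≈ 1.45 d; minimum DO ≈ 9.15 mg/L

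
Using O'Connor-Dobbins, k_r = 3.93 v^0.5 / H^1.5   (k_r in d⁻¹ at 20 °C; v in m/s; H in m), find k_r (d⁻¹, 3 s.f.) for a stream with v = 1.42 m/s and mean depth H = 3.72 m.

k_r ≈ 0.653 d⁻¹

k_r = 3.93 × 1.42^0.5 / 3.72^1.5 = 3.93 × 1.192 / 7.175 = 0.6527 d⁻¹.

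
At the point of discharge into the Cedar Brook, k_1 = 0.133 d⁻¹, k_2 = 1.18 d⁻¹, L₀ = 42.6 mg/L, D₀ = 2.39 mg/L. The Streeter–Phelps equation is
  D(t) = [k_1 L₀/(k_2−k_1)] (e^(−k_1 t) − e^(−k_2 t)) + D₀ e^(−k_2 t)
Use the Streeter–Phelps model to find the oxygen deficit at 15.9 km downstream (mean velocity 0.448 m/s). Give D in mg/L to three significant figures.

D ≈ 3.26 mg/L

Travel time t = x/v = 15.9 km / (0.448 m/s) = 15900 m / 0.448 m/s = 35490 s = 0.4108 d.
k_1 L₀/(k_2−k_1) = 0.133×42.6/(1.18−0.133) = 5.666/1.047 = 5.411 mg/L.
e^(−k_1 t) = e^(−0.133×0.4108) = 0.9468; e^(−k_2 t) = e^(−1.18×0.4108) = 0.6159.
D = 5.411 × (0.9468 − 0.6159) + 2.39 × 0.6159 = 1.791 + 1.472 = 3.263 mg/L.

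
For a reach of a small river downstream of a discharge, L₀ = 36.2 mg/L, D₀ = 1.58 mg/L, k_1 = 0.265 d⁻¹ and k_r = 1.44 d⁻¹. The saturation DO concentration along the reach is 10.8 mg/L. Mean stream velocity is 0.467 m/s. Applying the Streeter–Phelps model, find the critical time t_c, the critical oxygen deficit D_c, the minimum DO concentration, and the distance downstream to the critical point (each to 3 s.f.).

With k_r/k_1 = 5.434 and 1 − D₀(k_r−k_1)/(k_1 L₀) = 0.8065,
t_c = ln(5.434 × 0.8065) / (1.44 − 0.265) = ln(4.382) / 1.175 = 1.478/1.175 = 1.258 d.
D_c = (k_1/k_r) L₀ e^(−k_1 t_c) = (0.265/1.44) × 36.2 × e^(−0.265×1.258) = 0.1840 × 36.2 × 0.7166 = 4.774 mg/L.
Minimum DO = C_s − D_c = 10.8 − 4.774 = 6.026 mg/L.
x_c = v t_c = 0.467 m/s × 1.258 d × 86400 s/d = 50740 m ≈ 50.7 km.

t_c ≈ 1.26 d; D_c ≈ 4.77 mg/L; min DO ≈ 6.03 mg/L; x_c ≈ 50.7 km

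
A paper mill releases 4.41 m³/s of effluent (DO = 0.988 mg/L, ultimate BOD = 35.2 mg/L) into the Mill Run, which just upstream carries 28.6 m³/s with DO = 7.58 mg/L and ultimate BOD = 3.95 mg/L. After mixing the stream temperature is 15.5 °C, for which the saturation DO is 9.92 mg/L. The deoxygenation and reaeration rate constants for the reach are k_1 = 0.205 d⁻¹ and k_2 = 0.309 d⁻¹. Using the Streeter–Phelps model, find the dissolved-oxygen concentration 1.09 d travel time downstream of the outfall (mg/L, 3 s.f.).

Mixed DO = (28.6×7.58 + 4.41×0.988)/(28.6+4.41) = 221.1/33.01 = 6.699 mg/L.
Mixed L₀ = (28.6×3.95 + 4.41×35.2)/(33.01) = 268.2/33.01 = 8.125 mg/L.
Initial deficit D₀ = C_s − DO₀ = 9.92 − 6.699 = 3.221 mg/L.
D(1.09) = [0.205×8.125/(0.309−0.205)](e^(−0.205×1.09) − e^(−0.309×1.09)) + 3.221 e^(−0.309×1.09)
= 16.02 × (0.7998 − 0.7140) + 3.221 × 0.7140 = 3.672 mg/L.
DO = 9.92 − 3.672 = 6.248 mg/L.

DO ≈ 6.25 mg/L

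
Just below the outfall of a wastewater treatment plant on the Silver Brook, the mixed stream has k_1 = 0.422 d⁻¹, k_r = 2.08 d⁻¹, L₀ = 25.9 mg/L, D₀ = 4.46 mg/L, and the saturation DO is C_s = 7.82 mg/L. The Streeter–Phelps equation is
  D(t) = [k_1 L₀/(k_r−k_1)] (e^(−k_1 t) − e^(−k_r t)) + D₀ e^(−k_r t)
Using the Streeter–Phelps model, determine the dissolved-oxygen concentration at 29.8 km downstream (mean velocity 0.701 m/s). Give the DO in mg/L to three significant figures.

DO ≈ 3.23 mg/L

Travel time t = x/v = 29.8 km / (0.701 m/s) = 29800 m / 0.701 m/s = 42510 s = 0.4920 d.
k_1 L₀/(k_r−k_1) = 0.422×25.9/(2.08−0.422) = 10.93/1.658 = 6.592 mg/L.
e^(−k_1 t) = e^(−0.422×0.4920) = 0.8125; e^(−k_r t) = e^(−2.08×0.4920) = 0.3594.
D = 6.592 × (0.8125 − 0.3594) + 4.46 × 0.3594 = 2.987 + 1.603 = 4.590 mg/L.
DO = C_s − D = 7.82 − 4.590 = 3.230 mg/L.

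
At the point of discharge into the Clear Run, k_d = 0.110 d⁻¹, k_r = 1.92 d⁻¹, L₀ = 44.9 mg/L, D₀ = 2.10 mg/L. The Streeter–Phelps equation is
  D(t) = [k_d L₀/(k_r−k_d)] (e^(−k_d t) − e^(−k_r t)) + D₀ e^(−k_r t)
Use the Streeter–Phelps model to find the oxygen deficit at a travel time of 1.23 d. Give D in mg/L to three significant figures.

D ≈ 2.32 mg/L

k_d L₀/(k_r−k_d) = 0.110×44.9/(1.92−0.110) = 4.939/1.810 = 2.729 mg/L.
e^(−k_d t) = e^(−0.110×1.230) = 0.8735; e^(−k_r t) = e^(−1.92×1.230) = 0.09427.
D = 2.729 × (0.8735 − 0.09427) + 2.10 × 0.09427 = 2.126 + 0.1980 = 2.324 mg/L.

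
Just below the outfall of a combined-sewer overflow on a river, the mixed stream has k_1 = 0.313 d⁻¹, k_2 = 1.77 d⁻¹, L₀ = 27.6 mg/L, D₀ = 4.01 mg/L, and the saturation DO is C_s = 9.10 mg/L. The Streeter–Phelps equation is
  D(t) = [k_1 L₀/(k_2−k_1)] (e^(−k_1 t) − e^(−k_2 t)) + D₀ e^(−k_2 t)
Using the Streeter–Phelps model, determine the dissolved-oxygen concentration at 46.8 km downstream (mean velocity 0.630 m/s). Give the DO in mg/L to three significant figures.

DO ≈ 4.99 mg/L

Travel time t = x/v = 46.8 km / (0.630 m/s) = 46800 m / 0.630 m/s = 74290 s = 0.8598 d.
k_1 L₀/(k_2−k_1) = 0.313×27.6/(1.77−0.313) = 8.639/1.457 = 5.929 mg/L.
e^(−k_1 t) = e^(−0.313×0.8598) = 0.7641; e^(−k_2 t) = e^(−1.77×0.8598) = 0.2183.
D = 5.929 × (0.7641 − 0.2183) + 4.01 × 0.2183 = 3.236 + 0.8754 = 4.111 mg/L.
DO = C_s − D = 9.10 − 4.111 = 4.989 mg/L.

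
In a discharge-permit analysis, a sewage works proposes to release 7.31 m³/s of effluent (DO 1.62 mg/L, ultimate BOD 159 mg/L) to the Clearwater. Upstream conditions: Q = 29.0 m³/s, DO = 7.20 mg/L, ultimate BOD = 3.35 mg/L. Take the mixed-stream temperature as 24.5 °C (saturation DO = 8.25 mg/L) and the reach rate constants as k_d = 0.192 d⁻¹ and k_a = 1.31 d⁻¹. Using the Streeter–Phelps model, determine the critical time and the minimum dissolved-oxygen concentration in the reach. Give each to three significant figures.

t_c ≈ 1.31 d; minimum DO ≈ 4.30 mg/L

Mixed DO = (29.0×7.20 + 7.31×1.62)/(29.0+7.31) = 220.6/36.31 = 6.077 mg/L.
Mixed L₀ = (29.0×3.35 + 7.31×159)/(36.31) = 1259/36.31 = 34.69 mg/L.
Initial deficit D₀ = C_s − DO₀ = 8.25 − 6.077 = 2.173 mg/L.
t_c = (1/1.118) ln[(1.31/0.192)(1 − 2.173×1.118/(0.192×34.69))] = 0.8945 × ln(4.334) = 1.312 d.
D_c = (0.192/1.31) × 34.69 × e^(−0.192×1.312) = 0.1466 × 34.69 × 0.7774 = 3.952 mg/L.
Minimum DO = 8.25 − 3.952 = 4.298 mg/L.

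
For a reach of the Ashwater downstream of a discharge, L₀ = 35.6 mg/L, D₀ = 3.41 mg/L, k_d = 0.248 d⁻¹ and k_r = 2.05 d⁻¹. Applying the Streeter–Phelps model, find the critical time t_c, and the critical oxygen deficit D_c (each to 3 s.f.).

t_c ≈ 0.511 d; D_c ≈ 3.79 mg/L

With k_r/k_d = 8.266 and 1 − D₀(k_r−k_d)/(k_d L₀) = 0.3040,
t_c = ln(8.266 × 0.3040) / (2.05 − 0.248) = ln(2.513) / 1.802 = 0.9214/1.802 = 0.5113 d.
L(t_c) = L₀ e^(−k_d t_c) = 35.6 × 0.8809 = 31.36 mg/L, and at the critical point k_r D_c = k_d L, so D_c = (0.248/2.05) × 31.36 = 3.794 mg/L.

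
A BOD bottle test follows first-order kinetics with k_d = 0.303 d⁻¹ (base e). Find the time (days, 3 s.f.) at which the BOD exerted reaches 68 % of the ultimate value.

y/L₀ = 1 − e^(−k_d t) = 0.68 ⇒ e^(−k_d t) = 0.320
t = −ln(0.320) / 0.303 = 1.139 / 0.303 = 3.761 d.

t ≈ 3.76 d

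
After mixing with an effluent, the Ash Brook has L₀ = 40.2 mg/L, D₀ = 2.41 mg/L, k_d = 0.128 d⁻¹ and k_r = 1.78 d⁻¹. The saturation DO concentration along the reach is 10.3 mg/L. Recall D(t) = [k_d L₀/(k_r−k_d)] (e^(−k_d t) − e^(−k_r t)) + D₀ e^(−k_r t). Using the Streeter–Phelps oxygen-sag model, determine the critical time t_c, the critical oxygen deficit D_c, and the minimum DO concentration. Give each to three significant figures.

t_c = [1/(k_r−k_d)] ln[(k_r/k_d)(1 − D₀(k_r−k_d)/(k_d L₀))]
= [1/(1.78−0.128)] ln[(1.78/0.128)(1 − 2.41×1.652/(0.128×40.2))]
= (1/1.652) ln[13.91 × 0.2263] = 0.6053 × ln(3.147) = 0.6053 × 1.146 = 0.6939 d.
D_c = (k_d/k_r) L₀ e^(−k_d t_c) = (0.128/1.78) × 40.2 × e^(−0.128×0.6939) = 0.07191 × 40.2 × 0.9150 = 2.645 mg/L.
Minimum DO = C_s − D_c = 10.3 − 2.645 = 7.655 mg/L.

t_c ≈ 0.694 d; D_c ≈ 2.65 mg/L; min DO ≈ 7.65 mg/L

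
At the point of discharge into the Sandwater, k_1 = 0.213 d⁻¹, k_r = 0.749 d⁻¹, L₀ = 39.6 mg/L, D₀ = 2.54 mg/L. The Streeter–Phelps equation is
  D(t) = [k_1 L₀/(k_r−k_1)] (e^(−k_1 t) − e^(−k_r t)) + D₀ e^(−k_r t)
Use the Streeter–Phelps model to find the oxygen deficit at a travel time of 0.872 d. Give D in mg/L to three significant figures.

k_1 L₀/(k_r−k_1) = 0.213×39.6/(0.749−0.213) = 8.435/0.5360 = 15.74 mg/L.
e^(−k_1 t) = e^(−0.213×0.8720) = 0.8305; e^(−k_r t) = e^(−0.749×0.8720) = 0.5204.
D = 15.74 × (0.8305 − 0.5204) + 2.54 × 0.5204 = 4.880 + 1.322 = 6.201 mg/L.

D ≈ 6.20 mg/L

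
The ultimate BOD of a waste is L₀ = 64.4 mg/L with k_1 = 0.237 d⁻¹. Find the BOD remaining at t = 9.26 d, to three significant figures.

L_t = L₀ e^(−k_1 t) = 64.4 × e^(−0.237×9.26) = 64.4 × 0.1114 = 7.174 mg/L.

L ≈ 7.17 mg/L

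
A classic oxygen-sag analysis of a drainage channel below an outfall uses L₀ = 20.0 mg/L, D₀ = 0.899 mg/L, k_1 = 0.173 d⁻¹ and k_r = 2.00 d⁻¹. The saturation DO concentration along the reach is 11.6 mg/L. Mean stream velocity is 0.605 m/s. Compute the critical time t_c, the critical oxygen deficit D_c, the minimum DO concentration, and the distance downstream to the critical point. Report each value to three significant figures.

With k_r/k_1 = 11.56 and 1 − D₀(k_r−k_1)/(k_1 L₀) = 0.5253,
t_c = ln(11.56 × 0.5253) / (2.00 − 0.173) = ln(6.073) / 1.827 = 1.804/1.827 = 0.9873 d.
L(t_c) = L₀ e^(−k_1 t_c) = 20.0 × 0.8430 = 16.86 mg/L, and at the critical point k_r D_c = k_1 L, so D_c = (0.173/2.00) × 16.86 = 1.458 mg/L.
Minimum DO = C_s − D_c = 11.6 − 1.458 = 10.14 mg/L.
x_c = v t_c = 0.605 m/s × 0.9873 d × 86400 s/d = 51610 m ≈ 51.6 km.

t_c ≈ 0.987 d; D_c ≈ 1.46 mg/L; min DO ≈ 10.1 mg/L; x_c ≈ 51.6 km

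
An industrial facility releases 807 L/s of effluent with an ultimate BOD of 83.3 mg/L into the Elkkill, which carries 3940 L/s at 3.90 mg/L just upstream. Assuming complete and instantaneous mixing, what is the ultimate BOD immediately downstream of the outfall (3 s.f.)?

17.4 mg/L

Flow-weighted mixing: C = (Q_r C_r + Q_w C_w)/(Q_r + Q_w)
= (3940×3.90 + 807×83.3)/(3940 + 807) = 82590/4747 = 17.40 mg/L.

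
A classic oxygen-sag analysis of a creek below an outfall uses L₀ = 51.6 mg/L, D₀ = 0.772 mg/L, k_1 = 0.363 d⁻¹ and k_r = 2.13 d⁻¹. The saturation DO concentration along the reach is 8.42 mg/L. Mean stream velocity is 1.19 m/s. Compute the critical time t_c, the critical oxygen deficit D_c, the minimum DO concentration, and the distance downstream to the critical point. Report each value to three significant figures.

At the critical point dD/dt = 0, so k_1 L₀ e^(−k_1 t) = k_r D. Substituting D(t) from the Streeter–Phelps equation and solving for t gives
t_c = ln[(k_r/k_1)(1 − D₀(k_r−k_1)/(k_1 L₀))] / (k_r−k_1).
Here k_r−k_1 = 1.767 d⁻¹ and 1 − D₀(k_r−k_1)/(k_1 L₀) = 1 − 0.772×1.767/(0.363×51.6) = 0.9272, so
t_c = ln(5.868 × 0.9272) / 1.767 = 1.694 / 1.767 = 0.9586 d.
D_c = (k_1/k_r) L₀ e^(−k_1 t_c) = (0.363/2.13) × 51.6 × e^(−0.363×0.9586) = 0.1704 × 51.6 × 0.7061 = 6.209 mg/L.
Minimum DO = C_s − D_c = 8.42 − 6.209 = 2.211 mg/L.
x_c = v t_c = 1.19 m/s × 0.9586 d × 86400 s/d = 98560 m ≈ 98.6 km.

t_c ≈ 0.959 d; D_c ≈ 6.21 mg/L; min DO ≈ 2.21 mg/L; x_c ≈ 98.6 km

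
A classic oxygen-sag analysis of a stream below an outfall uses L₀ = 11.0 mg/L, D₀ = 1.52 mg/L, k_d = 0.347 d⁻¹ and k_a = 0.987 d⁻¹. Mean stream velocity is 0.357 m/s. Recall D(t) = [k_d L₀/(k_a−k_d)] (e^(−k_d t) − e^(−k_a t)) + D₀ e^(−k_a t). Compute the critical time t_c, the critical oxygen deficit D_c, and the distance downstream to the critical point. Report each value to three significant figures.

t_c ≈ 1.17 d; D_c ≈ 2.57 mg/L; x_c ≈ 36.2 km

t_c = [1/(k_a−k_d)] ln[(k_a/k_d)(1 − D₀(k_a−k_d)/(k_d L₀))]
= [1/(0.987−0.347)] ln[(0.987/0.347)(1 − 1.52×0.6400/(0.347×11.0))]
= (1/0.6400) ln[2.844 × 0.7451] = 1.562 × ln(2.119) = 1.562 × 0.7512 = 1.174 d.
D_c = (k_d/k_a) L₀ e^(−k_d t_c) = (0.347/0.987) × 11.0 × e^(−0.347×1.174) = 0.3516 × 11.0 × 0.6655 = 2.574 mg/L.
x_c = v t_c = 0.357 m/s × 1.174 d × 86400 s/d = 36200 m ≈ 36.2 km.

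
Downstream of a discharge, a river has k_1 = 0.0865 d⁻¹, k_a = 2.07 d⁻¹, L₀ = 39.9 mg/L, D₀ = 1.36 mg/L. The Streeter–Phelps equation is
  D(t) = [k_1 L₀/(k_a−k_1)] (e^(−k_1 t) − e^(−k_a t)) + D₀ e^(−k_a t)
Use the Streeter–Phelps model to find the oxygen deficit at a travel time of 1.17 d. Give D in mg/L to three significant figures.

D ≈ 1.54 mg/L

k_1 L₀/(k_a−k_1) = 0.0865×39.9/(2.07−0.0865) = 3.451/1.983 = 1.740 mg/L.
e^(−k_1 t) = e^(−0.0865×1.170) = 0.9037; e^(−k_a t) = e^(−2.07×1.170) = 0.08875.
D = 1.740 × (0.9037 − 0.08875) + 1.36 × 0.08875 = 1.418 + 0.1207 = 1.539 mg/L.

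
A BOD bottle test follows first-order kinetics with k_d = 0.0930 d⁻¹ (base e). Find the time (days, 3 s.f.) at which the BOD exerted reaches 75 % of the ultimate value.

y/L₀ = 1 − e^(−k_d t) = 0.75 ⇒ e^(−k_d t) = 0.250
t = −ln(0.250) / 0.0930 = 1.386 / 0.0930 = 14.91 d.

t ≈ 14.9 d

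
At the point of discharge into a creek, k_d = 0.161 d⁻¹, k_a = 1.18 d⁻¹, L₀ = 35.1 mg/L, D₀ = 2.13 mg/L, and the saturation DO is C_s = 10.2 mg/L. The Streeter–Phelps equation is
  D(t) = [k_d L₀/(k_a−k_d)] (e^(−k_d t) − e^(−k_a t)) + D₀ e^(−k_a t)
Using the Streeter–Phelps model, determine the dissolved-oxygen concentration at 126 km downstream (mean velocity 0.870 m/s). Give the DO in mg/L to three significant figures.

Travel time t = x/v = 126 km / (0.870 m/s) = 126000 m / 0.870 m/s = 144800 s = 1.676 d.
k_d L₀/(k_a−k_d) = 0.161×35.1/(1.18−0.161) = 5.651/1.019 = 5.546 mg/L.
e^(−k_d t) = e^(−0.161×1.676) = 0.7635; e^(−k_a t) = e^(−1.18×1.676) = 0.1383.
D = 5.546 × (0.7635 − 0.1383) + 2.13 × 0.1383 = 3.467 + 0.2947 = 3.761 mg/L.
DO = C_s − D = 10.2 − 3.761 = 6.439 mg/L.

DO ≈ 6.44 mg/L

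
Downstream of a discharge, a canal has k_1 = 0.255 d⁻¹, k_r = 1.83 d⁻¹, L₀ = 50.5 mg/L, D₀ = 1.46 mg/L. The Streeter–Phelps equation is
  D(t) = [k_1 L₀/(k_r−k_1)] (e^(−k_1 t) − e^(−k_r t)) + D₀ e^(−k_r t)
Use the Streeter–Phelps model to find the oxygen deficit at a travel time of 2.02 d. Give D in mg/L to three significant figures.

D ≈ 4.72 mg/L

k_1 L₀/(k_r−k_1) = 0.255×50.5/(1.83−0.255) = 12.88/1.575 = 8.176 mg/L.
e^(−k_1 t) = e^(−0.255×2.020) = 0.5974; e^(−k_r t) = e^(−1.83×2.020) = 0.02481.
D = 8.176 × (0.5974 − 0.02481) + 1.46 × 0.02481 = 4.682 + 0.03622 = 4.718 mg/L.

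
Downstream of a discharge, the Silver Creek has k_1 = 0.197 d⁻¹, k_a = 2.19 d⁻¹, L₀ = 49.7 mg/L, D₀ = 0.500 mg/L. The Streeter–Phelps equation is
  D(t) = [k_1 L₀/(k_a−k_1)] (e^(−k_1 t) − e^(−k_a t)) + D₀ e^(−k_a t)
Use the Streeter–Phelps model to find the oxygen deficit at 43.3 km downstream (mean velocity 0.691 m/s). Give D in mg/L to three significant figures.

Travel time t = x/v = 43.3 km / (0.691 m/s) = 43300 m / 0.691 m/s = 62660 s = 0.7253 d.
k_1 L₀/(k_a−k_1) = 0.197×49.7/(2.19−0.197) = 9.791/1.993 = 4.913 mg/L.
e^(−k_1 t) = e^(−0.197×0.7253) = 0.8669; e^(−k_a t) = e^(−2.19×0.7253) = 0.2043.
D = 4.913 × (0.8669 − 0.2043) + 0.500 × 0.2043 = 3.255 + 0.1021 = 3.357 mg/L.

D ≈ 3.36 mg/L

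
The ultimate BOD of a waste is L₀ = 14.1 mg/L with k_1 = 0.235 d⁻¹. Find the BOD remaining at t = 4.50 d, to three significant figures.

L ≈ 4.90 mg/L

L_t = L₀ e^(−k_1 t) = 14.1 × e^(−0.235×4.50) = 14.1 × 0.3473 = 4.897 mg/L.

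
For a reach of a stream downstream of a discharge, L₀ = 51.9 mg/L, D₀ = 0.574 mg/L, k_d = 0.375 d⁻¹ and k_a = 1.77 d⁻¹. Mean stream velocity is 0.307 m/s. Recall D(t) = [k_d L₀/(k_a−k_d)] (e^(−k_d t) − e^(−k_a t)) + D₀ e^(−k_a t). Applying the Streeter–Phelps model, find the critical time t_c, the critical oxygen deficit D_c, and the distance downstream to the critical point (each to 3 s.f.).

t_c ≈ 1.08 d; D_c ≈ 7.33 mg/L; x_c ≈ 28.7 km

At the critical point dD/dt = 0, so k_d L₀ e^(−k_d t) = k_a D. Substituting D(t) from the Streeter–Phelps equation and solving for t gives
t_c = ln[(k_a/k_d)(1 − D₀(k_a−k_d)/(k_d L₀))] / (k_a−k_d).
Here k_a−k_d = 1.395 d⁻¹ and 1 − D₀(k_a−k_d)/(k_d L₀) = 1 − 0.574×1.395/(0.375×51.9) = 0.9589, so
t_c = ln(4.720 × 0.9589) / 1.395 = 1.510 / 1.395 = 1.082 d.
D_c = (k_d/k_a) L₀ e^(−k_d t_c) = (0.375/1.77) × 51.9 × e^(−0.375×1.082) = 0.2119 × 51.9 × 0.6664 = 7.328 mg/L.
x_c = v t_c = 0.307 m/s × 1.082 d × 86400 s/d = 28710 m ≈ 28.7 km.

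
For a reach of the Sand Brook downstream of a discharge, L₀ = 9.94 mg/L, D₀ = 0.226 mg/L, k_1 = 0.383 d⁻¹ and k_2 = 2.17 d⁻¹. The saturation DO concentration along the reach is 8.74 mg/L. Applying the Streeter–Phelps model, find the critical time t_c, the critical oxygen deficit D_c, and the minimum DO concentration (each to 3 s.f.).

At the critical point dD/dt = 0, so k_1 L₀ e^(−k_1 t) = k_2 D. Substituting D(t) from the Streeter–Phelps equation and solving for t gives
t_c = ln[(k_2/k_1)(1 − D₀(k_2−k_1)/(k_1 L₀))] / (k_2−k_1).
Here k_2−k_1 = 1.787 d⁻¹ and 1 − D₀(k_2−k_1)/(k_1 L₀) = 1 − 0.226×1.787/(0.383×9.94) = 0.8939, so
t_c = ln(5.666 × 0.8939) / 1.787 = 1.622 / 1.787 = 0.9078 d.
D_c = (k_1/k_2) L₀ e^(−k_1 t_c) = (0.383/2.17) × 9.94 × e^(−0.383×0.9078) = 0.1765 × 9.94 × 0.7063 = 1.239 mg/L.
Minimum DO = C_s − D_c = 8.74 − 1.239 = 7.501 mg/L.

t_c ≈ 0.908 d; D_c ≈ 1.24 mg/L; min DO ≈ 7.50 mg/L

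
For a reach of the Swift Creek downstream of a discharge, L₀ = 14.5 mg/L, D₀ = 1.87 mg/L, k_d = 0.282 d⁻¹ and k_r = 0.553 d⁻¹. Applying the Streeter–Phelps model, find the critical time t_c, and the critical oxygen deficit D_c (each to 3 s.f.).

With k_r/k_d = 1.961 and 1 − D₀(k_r−k_d)/(k_d L₀) = 0.8761,
t_c = ln(1.961 × 0.8761) / (0.553 − 0.282) = ln(1.718) / 0.2710 = 0.5411/0.2710 = 1.997 d.
D_c = (k_d/k_r) L₀ e^(−k_d t_c) = (0.282/0.553) × 14.5 × e^(−0.282×1.997) = 0.5099 × 14.5 × 0.5694 = 4.211 mg/L.

t_c ≈ 2.00 d; D_c ≈ 4.21 mg/L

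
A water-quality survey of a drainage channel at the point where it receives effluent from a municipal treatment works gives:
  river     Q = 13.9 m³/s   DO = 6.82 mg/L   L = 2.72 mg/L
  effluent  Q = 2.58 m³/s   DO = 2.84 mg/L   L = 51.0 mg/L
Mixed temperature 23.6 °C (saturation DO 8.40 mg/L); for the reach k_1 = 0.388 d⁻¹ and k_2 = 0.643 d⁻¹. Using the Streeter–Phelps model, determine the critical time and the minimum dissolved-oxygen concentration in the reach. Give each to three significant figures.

Mixed DO = (13.9×6.82 + 2.58×2.84)/(13.9+2.58) = 102.1/16.48 = 6.197 mg/L.
Mixed L₀ = (13.9×2.72 + 2.58×51.0)/(16.48) = 169.4/16.48 = 10.28 mg/L.
Initial deficit D₀ = C_s − DO₀ = 8.40 − 6.197 = 2.203 mg/L.
t_c = (1/0.2550) ln[(0.643/0.388)(1 − 2.203×0.2550/(0.388×10.28))] = 3.922 × ln(1.424) = 1.386 d.
D_c = (0.388/0.643) × 10.28 × e^(−0.388×1.386) = 0.6034 × 10.28 × 0.5842 = 3.623 mg/L.
Minimum DO = 8.40 − 3.623 = 4.777 mg/L.

t_c ≈ 1.39 d; minimum DO ≈ 4.78 mg/L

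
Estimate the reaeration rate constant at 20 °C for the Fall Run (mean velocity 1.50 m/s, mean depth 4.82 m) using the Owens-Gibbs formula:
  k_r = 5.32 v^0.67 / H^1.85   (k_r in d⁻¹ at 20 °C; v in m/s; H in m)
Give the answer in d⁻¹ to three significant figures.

k_r = 5.32 × 1.50^0.67 / 4.82^1.85 = 5.32 × 1.312 / 18.35 = 0.3804 d⁻¹.

k_r ≈ 0.380 d⁻¹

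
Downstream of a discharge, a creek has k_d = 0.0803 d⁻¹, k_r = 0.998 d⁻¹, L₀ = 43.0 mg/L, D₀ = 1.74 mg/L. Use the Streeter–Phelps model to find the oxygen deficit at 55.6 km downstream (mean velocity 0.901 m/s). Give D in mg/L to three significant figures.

Travel time t = x/v = 55.6 km / (0.901 m/s) = 55600 m / 0.901 m/s = 61710 s = 0.7142 d.
k_d L₀/(k_r−k_d) = 0.0803×43.0/(0.998−0.0803) = 3.453/0.9177 = 3.763 mg/L.
e^(−k_d t) = e^(−0.0803×0.7142) = 0.9443; e^(−k_r t) = e^(−0.998×0.7142) = 0.4903.
D = 3.763 × (0.9443 − 0.4903) + 1.74 × 0.4903 = 1.708 + 0.8531 = 2.561 mg/L.

D ≈ 2.56 mg/L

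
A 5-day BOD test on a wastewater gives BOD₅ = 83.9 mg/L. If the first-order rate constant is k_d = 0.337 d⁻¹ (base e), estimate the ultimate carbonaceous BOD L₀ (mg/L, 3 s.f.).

L₀ ≈ 103 mg/L

BOD₅ = L₀(1 − e^(−5k_d)) ⇒ L₀ = BOD₅ / (1 − e^(−5×0.337))
= 83.9 / (1 − 0.1854) = 83.9 / 0.8146 = 103.0 mg/L.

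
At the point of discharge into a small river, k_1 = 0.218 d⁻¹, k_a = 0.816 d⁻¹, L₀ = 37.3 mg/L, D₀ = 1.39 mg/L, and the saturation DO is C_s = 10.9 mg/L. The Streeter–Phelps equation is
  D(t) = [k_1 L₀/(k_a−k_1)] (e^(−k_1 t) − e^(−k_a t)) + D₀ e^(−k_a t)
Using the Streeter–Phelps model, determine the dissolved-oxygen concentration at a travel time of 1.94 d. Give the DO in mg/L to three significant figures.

k_1 L₀/(k_a−k_1) = 0.218×37.3/(0.816−0.218) = 8.131/0.5980 = 13.60 mg/L.
e^(−k_1 t) = e^(−0.218×1.940) = 0.6551; e^(−k_a t) = e^(−0.816×1.940) = 0.2053.
D = 13.60 × (0.6551 − 0.2053) + 1.39 × 0.2053 = 6.116 + 0.2854 = 6.401 mg/L.
DO = C_s − D = 10.9 − 6.401 = 4.499 mg/L.

DO ≈ 4.50 mg/L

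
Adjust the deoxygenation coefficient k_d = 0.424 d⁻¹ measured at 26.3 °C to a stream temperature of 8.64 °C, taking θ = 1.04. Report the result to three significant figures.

k_d ≈ 0.212 d⁻¹

k_d(T₂) = k_d(T₁) · θ^(T₂−T₁) = 0.424 × 1.04^(8.64−26.3)
= 0.424 × 1.04^-17.7 = 0.424 × 0.5003 = 0.2121 d⁻¹.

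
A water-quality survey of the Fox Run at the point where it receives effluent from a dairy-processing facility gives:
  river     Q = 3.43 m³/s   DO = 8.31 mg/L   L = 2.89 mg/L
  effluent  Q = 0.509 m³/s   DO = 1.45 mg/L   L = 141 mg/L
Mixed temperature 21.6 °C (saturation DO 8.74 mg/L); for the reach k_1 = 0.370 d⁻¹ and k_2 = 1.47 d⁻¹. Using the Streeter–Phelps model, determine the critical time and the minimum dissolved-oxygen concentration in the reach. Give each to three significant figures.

t_c ≈ 1.06 d; minimum DO ≈ 5.22 mg/L

Mixed DO = (3.43×8.31 + 0.509×1.45)/(3.43+0.509) = 29.24/3.939 = 7.424 mg/L.
Mixed L₀ = (3.43×2.89 + 0.509×141)/(3.939) = 81.68/3.939 = 20.74 mg/L.
Initial deficit D₀ = C_s − DO₀ = 8.74 − 7.424 = 1.316 mg/L.
t_c = (1/1.100) ln[(1.47/0.370)(1 − 1.316×1.100/(0.370×20.74))] = 0.9091 × ln(3.223) = 1.064 d.
D_c = (0.370/1.47) × 20.74 × e^(−0.370×1.064) = 0.2517 × 20.74 × 0.6746 = 3.521 mg/L.
Minimum DO = 8.74 − 3.521 = 5.219 mg/L.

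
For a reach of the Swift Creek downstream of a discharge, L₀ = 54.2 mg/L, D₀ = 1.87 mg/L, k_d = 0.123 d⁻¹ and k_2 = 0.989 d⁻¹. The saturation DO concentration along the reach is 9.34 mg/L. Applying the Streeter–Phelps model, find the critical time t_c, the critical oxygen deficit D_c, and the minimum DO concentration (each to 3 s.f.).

t_c ≈ 2.09 d; D_c ≈ 5.22 mg/L; min DO ≈ 4.12 mg/L

At the critical point dD/dt = 0, so k_d L₀ e^(−k_d t) = k_2 D. Substituting D(t) from the Streeter–Phelps equation and solving for t gives
t_c = ln[(k_2/k_d)(1 − D₀(k_2−k_d)/(k_d L₀))] / (k_2−k_d).
Here k_2−k_d = 0.8660 d⁻¹ and 1 − D₀(k_2−k_d)/(k_d L₀) = 1 − 1.87×0.8660/(0.123×54.2) = 0.7571, so
t_c = ln(8.041 × 0.7571) / 0.8660 = 1.806 / 0.8660 = 2.086 d.
D_c = (k_d/k_2) L₀ e^(−k_d t_c) = (0.123/0.989) × 54.2 × e^(−0.123×2.086) = 0.1244 × 54.2 × 0.7737 = 5.215 mg/L.
Minimum DO = C_s − D_c = 9.34 − 5.215 = 4.125 mg/L.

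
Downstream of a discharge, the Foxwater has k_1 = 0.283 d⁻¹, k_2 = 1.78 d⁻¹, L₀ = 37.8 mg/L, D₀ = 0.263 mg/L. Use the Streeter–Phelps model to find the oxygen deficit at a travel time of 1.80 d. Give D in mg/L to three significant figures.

k_1 L₀/(k_2−k_1) = 0.283×37.8/(1.78−0.283) = 10.70/1.497 = 7.146 mg/L.
e^(−k_1 t) = e^(−0.283×1.800) = 0.6009; e^(−k_2 t) = e^(−1.78×1.800) = 0.04060.
D = 7.146 × (0.6009 − 0.04060) + 0.263 × 0.04060 = 4.004 + 0.01068 = 4.014 mg/L.

D ≈ 4.01 mg/L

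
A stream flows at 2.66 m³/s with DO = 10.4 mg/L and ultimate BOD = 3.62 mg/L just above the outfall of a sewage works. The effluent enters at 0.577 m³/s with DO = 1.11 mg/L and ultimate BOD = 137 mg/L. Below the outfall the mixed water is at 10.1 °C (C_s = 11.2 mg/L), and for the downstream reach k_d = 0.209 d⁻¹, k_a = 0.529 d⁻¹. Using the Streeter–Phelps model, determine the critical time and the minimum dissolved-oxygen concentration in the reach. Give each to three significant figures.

t_c ≈ 2.44 d; minimum DO ≈ 4.70 mg/L

Mixed DO = (2.66×10.4 + 0.577×1.11)/(2.66+0.577) = 28.30/3.237 = 8.744 mg/L.
Mixed L₀ = (2.66×3.62 + 0.577×137)/(3.237) = 88.68/3.237 = 27.40 mg/L.
Initial deficit D₀ = C_s − DO₀ = 11.2 − 8.744 = 2.456 mg/L.
t_c = (1/0.3200) ln[(0.529/0.209)(1 − 2.456×0.3200/(0.209×27.40))] = 3.125 × ln(2.184) = 2.441 d.
D_c = (0.209/0.529) × 27.40 × e^(−0.209×2.441) = 0.3951 × 27.40 × 0.6004 = 6.499 mg/L.
Minimum DO = 11.2 − 6.499 = 4.701 mg/L.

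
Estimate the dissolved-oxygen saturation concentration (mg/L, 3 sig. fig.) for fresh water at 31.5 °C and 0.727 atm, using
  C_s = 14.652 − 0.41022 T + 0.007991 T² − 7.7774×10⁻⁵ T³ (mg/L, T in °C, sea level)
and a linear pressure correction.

At sea level: C_s = 14.652 − 0.41022×31.5 + 0.007991×31.5² − 7.7774×10⁻⁵×31.5³ = 7.228 mg/L.
Pressure correction: C_s' = 7.228 × 0.727 = 5.255 mg/L.

C_s ≈ 5.25 mg/L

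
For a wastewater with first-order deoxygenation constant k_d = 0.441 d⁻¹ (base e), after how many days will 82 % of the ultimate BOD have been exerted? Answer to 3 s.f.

y/L₀ = 1 − e^(−k_d t) = 0.82 ⇒ e^(−k_d t) = 0.180
t = −ln(0.180) / 0.441 = 1.715 / 0.441 = 3.888 d.

t ≈ 3.89 d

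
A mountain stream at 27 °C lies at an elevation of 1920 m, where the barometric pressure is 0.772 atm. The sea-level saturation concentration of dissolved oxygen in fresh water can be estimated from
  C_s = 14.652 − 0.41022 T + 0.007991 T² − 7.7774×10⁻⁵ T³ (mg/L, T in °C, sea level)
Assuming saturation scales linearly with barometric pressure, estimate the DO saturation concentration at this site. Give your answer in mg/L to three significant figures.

C_s ≈ 6.08 mg/L

At sea level: C_s = 14.652 − 0.41022×27 + 0.007991×27² − 7.7774×10⁻⁵×27³ = 7.871 mg/L.
Pressure correction: C_s' = 7.871 × 0.772 = 6.076 mg/L.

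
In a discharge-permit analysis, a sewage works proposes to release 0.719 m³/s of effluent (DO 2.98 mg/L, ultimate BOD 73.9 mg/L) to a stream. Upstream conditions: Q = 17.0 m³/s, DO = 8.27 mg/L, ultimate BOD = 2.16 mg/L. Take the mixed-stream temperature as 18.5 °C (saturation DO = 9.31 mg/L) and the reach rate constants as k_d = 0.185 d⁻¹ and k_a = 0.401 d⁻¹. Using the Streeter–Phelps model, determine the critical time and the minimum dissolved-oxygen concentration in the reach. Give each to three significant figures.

Mixed DO = (17.0×8.27 + 0.719×2.98)/(17.0+0.719) = 142.7/17.72 = 8.055 mg/L.
Mixed L₀ = (17.0×2.16 + 0.719×73.9)/(17.72) = 89.85/17.72 = 5.071 mg/L.
Initial deficit D₀ = C_s − DO₀ = 9.31 − 8.055 = 1.255 mg/L.
t_c = (1/0.2160) ln[(0.401/0.185)(1 − 1.255×0.2160/(0.185×5.071))] = 4.630 × ln(1.541) = 2.003 d.
D_c = (0.185/0.401) × 5.071 × e^(−0.185×2.003) = 0.4613 × 5.071 × 0.6903 = 1.615 mg/L.
Minimum DO = 9.31 − 1.615 = 7.695 mg/L.

t_c ≈ 2.00 d; minimum DO ≈ 7.69 mg/L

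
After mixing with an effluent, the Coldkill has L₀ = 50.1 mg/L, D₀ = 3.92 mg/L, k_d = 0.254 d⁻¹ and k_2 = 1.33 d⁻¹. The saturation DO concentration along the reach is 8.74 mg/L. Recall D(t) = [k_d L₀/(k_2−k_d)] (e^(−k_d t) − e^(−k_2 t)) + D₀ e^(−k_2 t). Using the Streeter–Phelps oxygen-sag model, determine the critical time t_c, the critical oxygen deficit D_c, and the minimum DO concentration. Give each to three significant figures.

t_c = [1/(k_2−k_d)] ln[(k_2/k_d)(1 − D₀(k_2−k_d)/(k_d L₀))]
= [1/(1.33−0.254)] ln[(1.33/0.254)(1 − 3.92×1.076/(0.254×50.1))]
= (1/1.076) ln[5.236 × 0.6685] = 0.9294 × ln(3.501) = 0.9294 × 1.253 = 1.164 d.
D_c = (k_d/k_2) L₀ e^(−k_d t_c) = (0.254/1.33) × 50.1 × e^(−0.254×1.164) = 0.1910 × 50.1 × 0.7440 = 7.118 mg/L.
Minimum DO = C_s − D_c = 8.74 − 7.118 = 1.622 mg/L.

t_c ≈ 1.16 d; D_c ≈ 7.12 mg/L; min DO ≈ 1.62 mg/L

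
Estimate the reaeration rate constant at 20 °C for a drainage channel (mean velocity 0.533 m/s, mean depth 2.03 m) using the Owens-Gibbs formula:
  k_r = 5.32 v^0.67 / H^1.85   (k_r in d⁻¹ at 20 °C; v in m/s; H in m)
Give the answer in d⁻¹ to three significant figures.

k_r = 5.32 × 0.533^0.67 / 2.03^1.85 = 5.32 × 0.6560 / 3.706 = 0.9418 d⁻¹.

k_r ≈ 0.942 d⁻¹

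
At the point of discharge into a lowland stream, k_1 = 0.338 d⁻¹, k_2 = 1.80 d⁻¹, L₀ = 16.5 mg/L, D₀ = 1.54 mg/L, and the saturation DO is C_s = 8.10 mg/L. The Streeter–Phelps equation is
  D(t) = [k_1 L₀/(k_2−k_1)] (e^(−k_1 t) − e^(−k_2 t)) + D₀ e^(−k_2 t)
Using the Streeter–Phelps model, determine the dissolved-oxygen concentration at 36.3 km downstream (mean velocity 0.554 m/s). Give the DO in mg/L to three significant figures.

Travel time t = x/v = 36.3 km / (0.554 m/s) = 36300 m / 0.554 m/s = 65520 s = 0.7584 d.
k_1 L₀/(k_2−k_1) = 0.338×16.5/(1.80−0.338) = 5.577/1.462 = 3.815 mg/L.
e^(−k_1 t) = e^(−0.338×0.7584) = 0.7739; e^(−k_2 t) = e^(−1.80×0.7584) = 0.2554.
D = 3.815 × (0.7739 − 0.2554) + 1.54 × 0.2554 = 1.978 + 0.3933 = 2.371 mg/L.
DO = C_s − D = 8.10 − 2.371 = 5.729 mg/L.

DO ≈ 5.73 mg/L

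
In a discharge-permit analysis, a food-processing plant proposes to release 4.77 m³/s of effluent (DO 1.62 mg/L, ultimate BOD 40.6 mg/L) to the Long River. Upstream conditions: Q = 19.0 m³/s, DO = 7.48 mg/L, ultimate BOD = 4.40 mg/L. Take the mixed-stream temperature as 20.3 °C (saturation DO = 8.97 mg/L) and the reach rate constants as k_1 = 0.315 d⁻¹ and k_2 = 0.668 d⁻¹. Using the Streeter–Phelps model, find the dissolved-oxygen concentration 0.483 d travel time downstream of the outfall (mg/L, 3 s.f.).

DO ≈ 5.64 mg/L

Mixed DO = (19.0×7.48 + 4.77×1.62)/(19.0+4.77) = 149.8/23.77 = 6.304 mg/L.
Mixed L₀ = (19.0×4.40 + 4.77×40.6)/(23.77) = 277.3/23.77 = 11.66 mg/L.
Initial deficit D₀ = C_s − DO₀ = 8.97 − 6.304 = 2.666 mg/L.
D(0.483) = [0.315×11.66/(0.668−0.315)](e^(−0.315×0.483) − e^(−0.668×0.483)) + 2.666 e^(−0.668×0.483)
= 10.41 × (0.8589 − 0.7242) + 2.666 × 0.7242 = 3.332 mg/L.
DO = 8.97 − 3.332 = 5.638 mg/L.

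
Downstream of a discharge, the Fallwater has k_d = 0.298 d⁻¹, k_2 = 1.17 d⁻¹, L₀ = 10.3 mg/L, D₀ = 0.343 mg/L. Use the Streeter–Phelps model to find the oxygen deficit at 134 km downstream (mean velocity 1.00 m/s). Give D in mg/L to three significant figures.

Travel time t = x/v = 134 km / (1.00 m/s) = 134000 m / 1.00 m/s = 134000 s = 1.551 d.
k_d L₀/(k_2−k_d) = 0.298×10.3/(1.17−0.298) = 3.069/0.8720 = 3.520 mg/L.
e^(−k_d t) = e^(−0.298×1.551) = 0.6299; e^(−k_2 t) = e^(−1.17×1.551) = 0.1629.
D = 3.520 × (0.6299 − 0.1629) + 0.343 × 0.1629 = 1.644 + 0.05588 = 1.700 mg/L.

D ≈ 1.70 mg/L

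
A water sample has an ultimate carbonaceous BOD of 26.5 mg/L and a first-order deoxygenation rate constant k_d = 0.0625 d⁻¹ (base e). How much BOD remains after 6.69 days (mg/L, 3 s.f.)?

L_t = L₀ e^(−k_d t) = 26.5 × e^(−0.0625×6.69) = 26.5 × 0.6583 = 17.44 mg/L.

L ≈ 17.4 mg/L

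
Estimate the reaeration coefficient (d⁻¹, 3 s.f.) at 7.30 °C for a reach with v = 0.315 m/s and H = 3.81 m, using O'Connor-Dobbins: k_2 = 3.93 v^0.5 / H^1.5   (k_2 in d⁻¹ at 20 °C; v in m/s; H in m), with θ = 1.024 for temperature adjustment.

k_2 ≈ 0.219 d⁻¹

k_2(20) = 3.93 × 0.315^0.5 / 3.81^1.5 = 3.93 × 0.5612 / 7.437 = 0.2966 d⁻¹.
k_2(7.30) = 0.2966 × 1.024^(7.30−20) = 0.2966 × 0.7399 = 0.2195 d⁻¹.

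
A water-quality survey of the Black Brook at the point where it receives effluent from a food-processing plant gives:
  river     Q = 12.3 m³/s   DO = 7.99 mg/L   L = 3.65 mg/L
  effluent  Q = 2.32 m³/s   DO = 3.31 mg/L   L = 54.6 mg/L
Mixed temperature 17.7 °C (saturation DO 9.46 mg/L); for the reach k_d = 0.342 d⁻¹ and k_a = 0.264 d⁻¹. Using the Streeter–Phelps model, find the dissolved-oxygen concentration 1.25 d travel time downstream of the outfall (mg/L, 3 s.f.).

Mixed DO = (12.3×7.99 + 2.32×3.31)/(12.3+2.32) = 106.0/14.62 = 7.247 mg/L.
Mixed L₀ = (12.3×3.65 + 2.32×54.6)/(14.62) = 171.6/14.62 = 11.74 mg/L.
Initial deficit D₀ = C_s − DO₀ = 9.46 − 7.247 = 2.213 mg/L.
D(1.25) = [0.342×11.74/(0.264−0.342)](e^(−0.342×1.25) − e^(−0.264×1.25)) + 2.213 e^(−0.264×1.25)
= -51.45 × (0.6521 − 0.7189) + 2.213 × 0.7189 = 5.027 mg/L.
DO = 9.46 − 5.027 = 4.433 mg/L.

DO ≈ 4.43 mg/L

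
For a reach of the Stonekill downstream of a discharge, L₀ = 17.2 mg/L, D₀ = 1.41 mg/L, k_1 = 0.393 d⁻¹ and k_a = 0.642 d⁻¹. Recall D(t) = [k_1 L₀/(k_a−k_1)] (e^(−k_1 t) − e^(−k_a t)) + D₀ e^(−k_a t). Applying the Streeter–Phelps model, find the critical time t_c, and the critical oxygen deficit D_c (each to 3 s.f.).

t_c = [1/(k_a−k_1)] ln[(k_a/k_1)(1 − D₀(k_a−k_1)/(k_1 L₀))]
= [1/(0.642−0.393)] ln[(0.642/0.393)(1 − 1.41×0.2490/(0.393×17.2))]
= (1/0.2490) ln[1.634 × 0.9481] = 4.016 × ln(1.549) = 4.016 × 0.4374 = 1.757 d.
L(t_c) = L₀ e^(−k_1 t_c) = 17.2 × 0.5014 = 8.623 mg/L, and at the critical point k_a D_c = k_1 L, so D_c = (0.393/0.642) × 8.623 = 5.279 mg/L.

t_c ≈ 1.76 d; D_c ≈ 5.28 mg/L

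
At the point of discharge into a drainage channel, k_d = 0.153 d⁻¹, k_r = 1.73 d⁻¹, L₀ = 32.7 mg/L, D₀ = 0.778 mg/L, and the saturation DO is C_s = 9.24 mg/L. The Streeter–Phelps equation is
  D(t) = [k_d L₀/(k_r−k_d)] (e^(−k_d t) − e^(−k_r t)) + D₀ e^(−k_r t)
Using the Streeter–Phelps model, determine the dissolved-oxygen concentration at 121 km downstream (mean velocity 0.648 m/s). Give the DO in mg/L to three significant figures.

DO ≈ 7.02 mg/L

Travel time t = x/v = 121 km / (0.648 m/s) = 121000 m / 0.648 m/s = 186700 s = 2.161 d.
k_d L₀/(k_r−k_d) = 0.153×32.7/(1.73−0.153) = 5.003/1.577 = 3.173 mg/L.
e^(−k_d t) = e^(−0.153×2.161) = 0.7184; e^(−k_r t) = e^(−1.73×2.161) = 0.02378.
D = 3.173 × (0.7184 − 0.02378) + 0.778 × 0.02378 = 2.204 + 0.01850 = 2.222 mg/L.
DO = C_s − D = 9.24 − 2.222 = 7.018 mg/L.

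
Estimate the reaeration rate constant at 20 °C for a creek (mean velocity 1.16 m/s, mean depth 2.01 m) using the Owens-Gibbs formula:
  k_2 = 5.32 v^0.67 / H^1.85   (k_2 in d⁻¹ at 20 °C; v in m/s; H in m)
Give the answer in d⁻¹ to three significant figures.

k_2 ≈ 1.62 d⁻¹

k_2 = 5.32 × 1.16^0.67 / 2.01^1.85 = 5.32 × 1.105 / 3.638 = 1.615 d⁻¹.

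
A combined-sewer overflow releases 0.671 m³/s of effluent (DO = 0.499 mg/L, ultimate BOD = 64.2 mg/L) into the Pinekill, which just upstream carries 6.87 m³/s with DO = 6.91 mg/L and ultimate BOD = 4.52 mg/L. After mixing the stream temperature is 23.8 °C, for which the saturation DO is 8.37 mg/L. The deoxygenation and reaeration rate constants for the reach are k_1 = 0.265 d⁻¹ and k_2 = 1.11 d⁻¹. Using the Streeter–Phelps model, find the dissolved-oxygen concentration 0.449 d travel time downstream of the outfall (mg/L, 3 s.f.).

DO ≈ 6.27 mg/L

Mixed DO = (6.87×6.91 + 0.671×0.499)/(6.87+0.671) = 47.81/7.541 = 6.340 mg/L.
Mixed L₀ = (6.87×4.52 + 0.671×64.2)/(7.541) = 74.13/7.541 = 9.830 mg/L.
Initial deficit D₀ = C_s − DO₀ = 8.37 − 6.340 = 2.030 mg/L.
D(0.449) = [0.265×9.830/(1.11−0.265)](e^(−0.265×0.449) − e^(−1.11×0.449)) + 2.030 e^(−1.11×0.449)
= 3.083 × (0.8878 − 0.6075) + 2.030 × 0.6075 = 2.098 mg/L.
DO = 8.37 − 2.098 = 6.272 mg/L.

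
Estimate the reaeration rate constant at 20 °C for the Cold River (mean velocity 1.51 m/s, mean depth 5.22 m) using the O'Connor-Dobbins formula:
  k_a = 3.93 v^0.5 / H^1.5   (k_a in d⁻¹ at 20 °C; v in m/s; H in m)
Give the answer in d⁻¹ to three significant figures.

k_a = 3.93 × 1.51^0.5 / 5.22^1.5 = 3.93 × 1.229 / 11.93 = 0.4049 d⁻¹.

k_a ≈ 0.405 d⁻¹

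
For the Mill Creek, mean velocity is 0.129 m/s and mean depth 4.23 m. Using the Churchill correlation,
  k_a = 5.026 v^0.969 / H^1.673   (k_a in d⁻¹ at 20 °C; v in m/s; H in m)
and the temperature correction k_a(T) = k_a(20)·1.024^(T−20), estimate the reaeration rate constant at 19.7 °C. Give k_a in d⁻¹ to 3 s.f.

k_a ≈ 0.0614 d⁻¹

k_a(20) = 5.026 × 0.129^0.969 / 4.23^1.673 = 5.026 × 0.1375 / 11.17 = 0.06188 d⁻¹.
k_a(19.7) = 0.06188 × 1.024^(19.7−20) = 0.06188 × 0.9929 = 0.06144 d⁻¹.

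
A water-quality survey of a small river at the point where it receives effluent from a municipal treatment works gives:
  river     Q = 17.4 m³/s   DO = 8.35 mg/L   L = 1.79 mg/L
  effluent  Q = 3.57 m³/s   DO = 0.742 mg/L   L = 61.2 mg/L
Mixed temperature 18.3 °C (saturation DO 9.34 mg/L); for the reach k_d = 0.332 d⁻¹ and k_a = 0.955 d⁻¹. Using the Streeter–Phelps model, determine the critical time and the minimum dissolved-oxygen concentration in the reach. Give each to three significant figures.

Mixed DO = (17.4×8.35 + 3.57×0.742)/(17.4+3.57) = 147.9/20.97 = 7.055 mg/L.
Mixed L₀ = (17.4×1.79 + 3.57×61.2)/(20.97) = 249.6/20.97 = 11.90 mg/L.
Initial deficit D₀ = C_s − DO₀ = 9.34 − 7.055 = 2.285 mg/L.
t_c = (1/0.6230) ln[(0.955/0.332)(1 − 2.285×0.6230/(0.332×11.90))] = 1.605 × ln(1.840) = 0.9790 d.
D_c = (0.332/0.955) × 11.90 × e^(−0.332×0.9790) = 0.3476 × 11.90 × 0.7225 = 2.990 mg/L.
Minimum DO = 9.34 − 2.990 = 6.350 mg/L.

t_c ≈ 0.979 d; minimum DO ≈ 6.35 mg/L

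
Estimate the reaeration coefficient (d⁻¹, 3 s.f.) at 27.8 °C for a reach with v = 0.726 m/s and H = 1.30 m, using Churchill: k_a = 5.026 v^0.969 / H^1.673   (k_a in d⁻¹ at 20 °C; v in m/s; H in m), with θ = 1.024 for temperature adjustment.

k_a ≈ 2.86 d⁻¹

k_a(20) = 5.026 × 0.726^0.969 / 1.30^1.673 = 5.026 × 0.7332 / 1.551 = 2.376 d⁻¹.
k_a(27.8) = 2.376 × 1.024^(27.8−20) = 2.376 × 1.203 = 2.859 d⁻¹.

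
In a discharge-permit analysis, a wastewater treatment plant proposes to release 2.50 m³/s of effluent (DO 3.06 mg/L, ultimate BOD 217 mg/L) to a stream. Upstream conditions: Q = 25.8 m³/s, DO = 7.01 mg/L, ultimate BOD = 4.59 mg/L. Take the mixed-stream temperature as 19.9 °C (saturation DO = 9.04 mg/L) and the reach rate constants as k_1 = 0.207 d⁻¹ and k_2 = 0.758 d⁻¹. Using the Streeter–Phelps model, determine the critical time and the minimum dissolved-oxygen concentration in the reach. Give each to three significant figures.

t_c ≈ 1.78 d; minimum DO ≈ 4.63 mg/L

Mixed DO = (25.8×7.01 + 2.50×3.06)/(25.8+2.50) = 188.5/28.30 = 6.661 mg/L.
Mixed L₀ = (25.8×4.59 + 2.50×217)/(28.30) = 660.9/28.30 = 23.35 mg/L.
Initial deficit D₀ = C_s − DO₀ = 9.04 − 6.661 = 2.379 mg/L.
t_c = (1/0.5510) ln[(0.758/0.207)(1 − 2.379×0.5510/(0.207×23.35))] = 1.815 × ln(2.669) = 1.782 d.
D_c = (0.207/0.758) × 23.35 × e^(−0.207×1.782) = 0.2731 × 23.35 × 0.6916 = 4.411 mg/L.
Minimum DO = 9.04 − 4.411 = 4.629 mg/L.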